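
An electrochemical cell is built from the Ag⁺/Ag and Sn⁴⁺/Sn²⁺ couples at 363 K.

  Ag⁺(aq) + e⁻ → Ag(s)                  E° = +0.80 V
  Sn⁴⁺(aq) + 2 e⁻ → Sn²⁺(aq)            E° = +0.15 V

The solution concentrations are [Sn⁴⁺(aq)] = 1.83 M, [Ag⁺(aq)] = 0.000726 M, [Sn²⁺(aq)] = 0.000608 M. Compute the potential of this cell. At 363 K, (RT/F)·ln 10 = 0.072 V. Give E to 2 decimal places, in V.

Ag⁺/Ag is reduced (cathode, E° = +0.80 V) and Sn⁴⁺/Sn²⁺ is oxidized (anode).
E°cell = +0.80 − (+0.15) = +0.65 V, with n = 2 electrons transferred.
The balanced reaction is 2 Ag⁺(aq) + Sn²⁺(aq) → 2 Ag(s) + Sn⁴⁺(aq), so Q = [Sn⁴⁺(aq)] / ([Ag⁺(aq)]^2·[Sn²⁺(aq)]) = 5.71×10^9 and log Q = 9.757.
Applying E = E° − (RT ln10/nF)·log Q gives +0.65 − (0.072/2)(9.757) = +0.30 V.

+0.30 V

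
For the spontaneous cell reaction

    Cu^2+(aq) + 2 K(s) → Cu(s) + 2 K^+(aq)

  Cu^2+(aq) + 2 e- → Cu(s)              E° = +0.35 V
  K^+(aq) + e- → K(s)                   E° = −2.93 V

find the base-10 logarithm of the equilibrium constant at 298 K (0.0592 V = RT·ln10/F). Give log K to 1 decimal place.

The Cu²⁺/Cu couple is reduced (cathode); E°cell = +0.35 − (−2.93) = +3.28 V with n = 2.
At equilibrium E = 0, so log K = nE°cell / 0.0592 = (2)(+3.28) / 0.0592 = 110.8.

log K = 110.8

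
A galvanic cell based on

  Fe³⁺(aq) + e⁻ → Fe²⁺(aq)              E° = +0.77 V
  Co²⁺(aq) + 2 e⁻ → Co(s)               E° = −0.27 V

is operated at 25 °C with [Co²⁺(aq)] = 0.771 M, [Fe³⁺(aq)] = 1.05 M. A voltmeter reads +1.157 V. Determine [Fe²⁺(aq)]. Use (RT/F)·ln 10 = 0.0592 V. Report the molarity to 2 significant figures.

0.013 M

Fe³⁺/Fe²⁺ is the cathode (higher E°); E°cell = +0.77 − (−0.27) = +1.04 V with n = 2.
From the Nernst equation, log Q = n(E° − E)/0.0592 = 2·(+1.04 − (+1.157))/0.0592 = −3.953.
For 2 Fe³⁺(aq) + Co(s) → 2 Fe²⁺(aq) + Co²⁺(aq), the reaction quotient is Q = ([Fe²⁺(aq)]^2·[Co²⁺(aq)]) / [Fe³⁺(aq)]^2.
Substituting the known concentrations and solving, log [Fe²⁺(aq)] = −1.899 and [Fe²⁺(aq)] = 0.013 M.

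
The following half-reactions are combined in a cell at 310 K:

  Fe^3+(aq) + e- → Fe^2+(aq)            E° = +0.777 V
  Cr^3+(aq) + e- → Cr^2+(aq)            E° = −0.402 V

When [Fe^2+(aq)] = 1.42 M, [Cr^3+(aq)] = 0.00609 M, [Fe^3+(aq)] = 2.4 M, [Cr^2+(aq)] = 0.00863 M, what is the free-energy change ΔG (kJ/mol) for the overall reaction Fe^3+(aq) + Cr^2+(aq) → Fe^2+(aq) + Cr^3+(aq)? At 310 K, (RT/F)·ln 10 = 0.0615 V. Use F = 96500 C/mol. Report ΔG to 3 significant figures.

−116 kJ/mol

With Fe³⁺/Fe²⁺ reduced at the cathode, E°cell = +0.777 − (−0.402) = +1.179 V and n = 1.
Q = ([Fe^2+(aq)]·[Cr^3+(aq)]) / ([Fe^3+(aq)]·[Cr^2+(aq)]) = 0.418, so log Q = −0.379 and E = +1.179 − (0.0615/1)(−0.379) = +1.2023 V.
Finally ΔG = −nFE = −(1)(96500 C/mol)(+1.2023 V) = −116 kJ/mol.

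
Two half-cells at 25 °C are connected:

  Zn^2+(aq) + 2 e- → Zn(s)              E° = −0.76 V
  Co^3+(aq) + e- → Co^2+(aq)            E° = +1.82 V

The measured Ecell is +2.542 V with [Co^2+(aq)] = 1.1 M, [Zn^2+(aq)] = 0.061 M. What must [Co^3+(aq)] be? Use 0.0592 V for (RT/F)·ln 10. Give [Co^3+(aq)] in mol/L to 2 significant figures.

0.062 M

Co³⁺/Co²⁺ is the cathode (higher E°); E°cell = +1.82 − (−0.76) = +2.58 V with n = 2.
Since E = E° − (0.0592/n)·log Q, log Q = n(E° − E)/0.0592 = 1.284.
For 2 Co^3+(aq) + Zn(s) → 2 Co^2+(aq) + Zn^2+(aq), the reaction quotient is Q = ([Co^2+(aq)]^2·[Zn^2+(aq)]) / [Co^3+(aq)]^2.
Solving for the unknown gives log [Co^3+(aq)] = −1.208, so [Co^3+(aq)] ≈ 0.062 M.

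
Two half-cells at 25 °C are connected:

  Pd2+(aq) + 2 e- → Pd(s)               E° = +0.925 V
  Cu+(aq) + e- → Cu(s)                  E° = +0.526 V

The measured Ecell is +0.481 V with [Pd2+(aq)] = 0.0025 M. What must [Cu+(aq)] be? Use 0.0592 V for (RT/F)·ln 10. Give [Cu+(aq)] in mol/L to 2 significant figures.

0.0021 M

Pd²⁺/Pd is the cathode (higher E°); E°cell = +0.925 − (+0.526) = +0.399 V with n = 2.
Since E = E° − (0.0592/n)·log Q, log Q = n(E° − E)/0.0592 = −2.770.
The balanced reaction is Pd2+(aq) + 2 Cu(s) → Pd(s) + 2 Cu+(aq), so Q = [Cu+(aq)]^2 / [Pd2+(aq)].
Substituting the known concentrations and solving, log [Cu+(aq)] = −2.686 and [Cu+(aq)] = 0.0021 M.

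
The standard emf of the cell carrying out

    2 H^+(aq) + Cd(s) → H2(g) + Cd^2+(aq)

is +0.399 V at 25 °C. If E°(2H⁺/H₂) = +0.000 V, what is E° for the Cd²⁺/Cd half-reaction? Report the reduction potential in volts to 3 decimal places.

−0.399 V

In the reaction as written the 2H⁺/H₂ couple is reduced (cathode) and Cd²⁺/Cd is oxidized (anode), so E°cell = E°(2H⁺/H₂) − E°(Cd²⁺/Cd).
E°(Cd²⁺/Cd) = E°(cathode) − E°cell = +0.000 − (+0.399) = −0.399 V.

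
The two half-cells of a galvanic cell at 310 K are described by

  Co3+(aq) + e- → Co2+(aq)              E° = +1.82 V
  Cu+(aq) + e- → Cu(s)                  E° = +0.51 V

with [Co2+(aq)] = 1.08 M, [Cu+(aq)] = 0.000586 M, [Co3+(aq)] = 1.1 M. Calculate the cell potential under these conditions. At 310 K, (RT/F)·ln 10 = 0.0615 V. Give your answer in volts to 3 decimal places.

Since E°(Co³⁺/Co²⁺) > E°(Cu⁺/Cu), Co³⁺/Co²⁺ serves as the cathode.
The standard potential is +1.82 − (+0.51) = +1.31 V and the balanced reaction transfers n = 1 electron.
For the overall reaction Co3+(aq) + Cu(s) → Co2+(aq) + Cu+(aq), Q = ([Co2+(aq)]·[Cu+(aq)]) / [Co3+(aq)] = 0.000575, giving log Q = −3.240.
E = E° − (0.0615/n)·log Q = +1.31 − (0.0615/1)(−3.240) = +1.509 V.

+1.509 V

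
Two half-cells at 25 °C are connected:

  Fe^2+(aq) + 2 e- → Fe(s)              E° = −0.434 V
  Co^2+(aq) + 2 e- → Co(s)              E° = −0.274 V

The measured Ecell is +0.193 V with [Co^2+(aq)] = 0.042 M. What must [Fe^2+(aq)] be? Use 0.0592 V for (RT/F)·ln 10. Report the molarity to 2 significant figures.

0.0032 M

Co²⁺/Co is the cathode (higher E°); E°cell = −0.274 − (−0.434) = +0.160 V with n = 2.
Since E = E° − (0.0592/n)·log Q, log Q = n(E° − E)/0.0592 = −1.115.
Balancing electrons gives Co^2+(aq) + Fe(s) → Co(s) + Fe^2+(aq); thus Q = [Fe^2+(aq)] / [Co^2+(aq)].
Solving for the unknown gives log [Fe^2+(aq)] = −2.492, so [Fe^2+(aq)] ≈ 0.0032 M.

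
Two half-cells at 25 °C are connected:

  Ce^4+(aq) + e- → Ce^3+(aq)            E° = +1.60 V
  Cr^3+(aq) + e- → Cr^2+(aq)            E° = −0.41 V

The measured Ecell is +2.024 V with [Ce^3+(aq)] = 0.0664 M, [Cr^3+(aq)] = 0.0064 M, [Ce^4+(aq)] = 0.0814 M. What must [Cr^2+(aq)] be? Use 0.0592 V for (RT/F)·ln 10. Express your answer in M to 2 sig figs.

With Ce⁴⁺/Ce³⁺ at the cathode and Cr³⁺/Cr²⁺ at the anode, E°cell = +1.60 − (−0.41) = +2.01 V (n = 1).
Rearranging E = E° − (0.0592/n)·log Q gives log Q = 1(+2.01 − (+2.024))/0.0592 = −0.236.
For Ce^4+(aq) + Cr^2+(aq) → Ce^3+(aq) + Cr^3+(aq), the reaction quotient is Q = ([Ce^3+(aq)]·[Cr^3+(aq)]) / ([Ce^4+(aq)]·[Cr^2+(aq)]).
Isolating [Cr^2+(aq)] in Q = 10^{−0.236} yields log [Cr^2+(aq)] = −2.046, i.e. 0.0090 M.

0.0090 M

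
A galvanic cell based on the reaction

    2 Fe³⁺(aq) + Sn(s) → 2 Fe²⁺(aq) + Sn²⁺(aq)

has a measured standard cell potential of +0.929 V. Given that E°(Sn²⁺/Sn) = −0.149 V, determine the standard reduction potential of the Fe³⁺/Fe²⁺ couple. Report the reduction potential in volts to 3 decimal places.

In the reaction as written the Fe³⁺/Fe²⁺ couple is reduced (cathode) and Sn²⁺/Sn is oxidized (anode), so E°cell = E°(Fe³⁺/Fe²⁺) − E°(Sn²⁺/Sn).
E°(Fe³⁺/Fe²⁺) = E°cell + E°(anode) = +0.929 + (−0.149) = +0.780 V.

+0.780 V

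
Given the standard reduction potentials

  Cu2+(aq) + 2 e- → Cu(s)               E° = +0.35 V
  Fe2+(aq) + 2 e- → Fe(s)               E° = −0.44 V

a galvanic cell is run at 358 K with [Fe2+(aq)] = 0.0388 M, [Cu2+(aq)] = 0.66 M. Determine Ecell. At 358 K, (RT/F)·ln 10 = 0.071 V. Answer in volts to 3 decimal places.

Cu²⁺/Cu is reduced (cathode, E° = +0.35 V) and Fe²⁺/Fe is oxidized (anode).
E°cell = +0.35 − (−0.44) = +0.79 V, with n = 2 electrons transferred.
Balancing gives Cu2+(aq) + Fe(s) → Cu(s) + Fe2+(aq); hence Q = [Fe2+(aq)] / [Cu2+(aq)] = 0.0588 (log Q = −1.231).
Applying E = E° − (RT ln10/nF)·log Q gives +0.79 − (0.071/2)(−1.231) = +0.834 V.

+0.834 V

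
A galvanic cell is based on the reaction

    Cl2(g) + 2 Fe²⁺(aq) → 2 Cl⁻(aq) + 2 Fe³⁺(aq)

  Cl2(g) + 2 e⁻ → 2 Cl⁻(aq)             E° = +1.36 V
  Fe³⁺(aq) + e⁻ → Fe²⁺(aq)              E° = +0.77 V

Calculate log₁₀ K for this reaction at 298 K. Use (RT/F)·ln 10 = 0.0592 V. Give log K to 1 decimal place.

log K = 19.9

The Cl₂/Cl⁻ couple is reduced (cathode); E°cell = +1.36 − (+0.77) = +0.59 V with n = 2.
At equilibrium E = 0, so log K = nE°cell / 0.0592 = (2)(+0.59) / 0.0592 = 19.9.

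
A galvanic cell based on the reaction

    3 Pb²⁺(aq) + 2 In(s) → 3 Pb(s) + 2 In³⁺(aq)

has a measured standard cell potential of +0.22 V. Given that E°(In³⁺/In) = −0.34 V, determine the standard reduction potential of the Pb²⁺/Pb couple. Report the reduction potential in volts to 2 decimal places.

−0.12 V

In the reaction as written the Pb²⁺/Pb couple is reduced (cathode) and In³⁺/In is oxidized (anode), so E°cell = E°(Pb²⁺/Pb) − E°(In³⁺/In).
E°(Pb²⁺/Pb) = E°cell + E°(anode) = +0.22 + (−0.34) = −0.12 V.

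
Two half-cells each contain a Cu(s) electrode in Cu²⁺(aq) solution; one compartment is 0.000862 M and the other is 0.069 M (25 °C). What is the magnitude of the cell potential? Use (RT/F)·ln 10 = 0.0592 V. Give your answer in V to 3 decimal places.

For a concentration cell E°cell = 0, since both electrodes use the same couple.
The compartment with the higher Cu²⁺(aq) concentration (0.069 M) acts as the cathode; ions are reduced there and produced at the dilute (0.000862 M) anode.
With n = 2, Ecell = −(0.0592/2)·log([dilute]/[conc]) = −(0.0592/2)·log(0.000862/0.069) = +0.056 V.

0.056 V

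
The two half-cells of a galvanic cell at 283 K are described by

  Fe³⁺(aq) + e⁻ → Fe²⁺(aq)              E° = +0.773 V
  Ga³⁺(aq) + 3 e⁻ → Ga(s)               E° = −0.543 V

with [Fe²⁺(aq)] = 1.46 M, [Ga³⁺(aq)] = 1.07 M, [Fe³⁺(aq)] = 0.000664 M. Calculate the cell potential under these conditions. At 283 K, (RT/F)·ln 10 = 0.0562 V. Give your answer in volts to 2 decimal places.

+1.13 V

The Fe³⁺/Fe²⁺ couple has the more positive E°, so it is the cathode; Ga³⁺/Ga is the anode.
The standard potential is +0.773 − (−0.543) = +1.316 V and the balanced reaction transfers n = 3 electrons.
Balancing gives 3 Fe³⁺(aq) + Ga(s) → 3 Fe²⁺(aq) + Ga³⁺(aq); hence Q = ([Fe²⁺(aq)]^3·[Ga³⁺(aq)]) / [Fe³⁺(aq)]^3 = 1.14×10^10 (log Q = 10.056).
E = E° − (0.0562/n)·log Q = +1.316 − (0.0562/3)(10.056) = +1.13 V.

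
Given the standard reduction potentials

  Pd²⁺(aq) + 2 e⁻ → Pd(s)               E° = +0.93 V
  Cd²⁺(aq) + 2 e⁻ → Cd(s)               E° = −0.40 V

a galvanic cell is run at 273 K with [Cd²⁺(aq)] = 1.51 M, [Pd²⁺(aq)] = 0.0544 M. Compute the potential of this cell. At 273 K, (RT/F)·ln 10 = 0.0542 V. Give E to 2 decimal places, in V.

The Pd²⁺/Pd couple has the more positive E°, so it is the cathode; Cd²⁺/Cd is the anode.
E°cell = +0.93 − (−0.40) = +1.33 V, with n = 2 electrons transferred.
The balanced reaction is Pd²⁺(aq) + Cd(s) → Pd(s) + Cd²⁺(aq), so Q = [Cd²⁺(aq)] / [Pd²⁺(aq)] = 27.8 and log Q = 1.443.
E = E° − (0.0542/n)·log Q = +1.33 − (0.0542/2)(1.443) = +1.29 V.

+1.29 V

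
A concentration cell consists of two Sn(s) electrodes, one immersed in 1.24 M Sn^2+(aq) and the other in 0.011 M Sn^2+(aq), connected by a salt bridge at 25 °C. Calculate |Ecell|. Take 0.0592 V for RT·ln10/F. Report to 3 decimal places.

For a concentration cell E°cell = 0, since both electrodes use the same couple.
The compartment with the higher Sn^2+(aq) concentration (1.24 M) acts as the cathode; ions are reduced there and produced at the dilute (0.011 M) anode.
With n = 2, Ecell = −(0.0592/2)·log([dilute]/[conc]) = −(0.0592/2)·log(0.011/1.24) = +0.061 V.

0.061 V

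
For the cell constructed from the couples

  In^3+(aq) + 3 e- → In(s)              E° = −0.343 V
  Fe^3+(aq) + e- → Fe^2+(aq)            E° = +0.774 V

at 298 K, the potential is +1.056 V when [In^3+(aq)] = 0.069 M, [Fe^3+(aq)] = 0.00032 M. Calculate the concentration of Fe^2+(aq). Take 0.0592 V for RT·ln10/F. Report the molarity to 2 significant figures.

0.0084 M

The Fe³⁺/Fe²⁺ couple has the larger reduction potential, so it is the cathode: E°cell = +0.774 − (−0.343) = +1.117 V and n = 3.
Since E = E° − (0.0592/n)·log Q, log Q = n(E° − E)/0.0592 = 3.091.
For 3 Fe^3+(aq) + In(s) → 3 Fe^2+(aq) + In^3+(aq), the reaction quotient is Q = ([Fe^2+(aq)]^3·[In^3+(aq)]) / [Fe^3+(aq)]^3.
Substituting the known concentrations and solving, log [Fe^2+(aq)] = −2.077 and [Fe^2+(aq)] = 0.0084 M.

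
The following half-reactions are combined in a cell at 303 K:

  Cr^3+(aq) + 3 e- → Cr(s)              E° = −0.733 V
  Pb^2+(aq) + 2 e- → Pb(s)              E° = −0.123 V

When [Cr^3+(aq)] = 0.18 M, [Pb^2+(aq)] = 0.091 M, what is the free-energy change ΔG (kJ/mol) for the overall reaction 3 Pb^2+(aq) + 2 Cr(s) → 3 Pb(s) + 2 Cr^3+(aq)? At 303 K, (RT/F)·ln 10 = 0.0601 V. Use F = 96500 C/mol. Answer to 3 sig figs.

E°cell = −0.123 − (−0.733) = +0.610 V; the balanced reaction transfers n = 6 electrons.
Q = [Cr^3+(aq)]^2 / [Pb^2+(aq)]^3 = 43, so log Q = 1.633 and E = +0.610 − (0.0601/6)(1.633) = +0.5936 V.
Finally ΔG = −nFE = −(6)(96500 C/mol)(+0.5936 V) = −344 kJ/mol.

−344 kJ/mol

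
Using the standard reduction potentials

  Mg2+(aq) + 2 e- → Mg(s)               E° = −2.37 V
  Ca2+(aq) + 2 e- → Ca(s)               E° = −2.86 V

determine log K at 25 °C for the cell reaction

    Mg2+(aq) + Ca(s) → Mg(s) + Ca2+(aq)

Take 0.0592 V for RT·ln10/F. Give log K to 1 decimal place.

log K = 16.6

The Mg²⁺/Mg couple is reduced (cathode); E°cell = −2.37 − (−2.86) = +0.49 V with n = 2.
At equilibrium E = 0, so log K = nE°cell / 0.0592 = (2)(+0.49) / 0.0592 = 16.6.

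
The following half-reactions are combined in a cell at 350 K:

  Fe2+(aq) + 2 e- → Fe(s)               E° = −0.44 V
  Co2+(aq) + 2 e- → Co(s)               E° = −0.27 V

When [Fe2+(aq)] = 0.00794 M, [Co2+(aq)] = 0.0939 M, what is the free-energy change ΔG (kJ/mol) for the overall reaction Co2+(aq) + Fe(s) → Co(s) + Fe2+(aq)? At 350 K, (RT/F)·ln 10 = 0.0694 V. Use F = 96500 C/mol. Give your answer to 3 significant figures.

With Co²⁺/Co reduced at the cathode, E°cell = −0.27 − (−0.44) = +0.17 V and n = 2.
Q = [Fe2+(aq)] / [Co2+(aq)] = 0.0846, so log Q = −1.073 and E = +0.17 − (0.0694/2)(−1.073) = +0.2072 V.
ΔG = −nFE = −(2)(96500)(+0.2072) J/mol = −40.0 kJ/mol.

−40.0 kJ/mol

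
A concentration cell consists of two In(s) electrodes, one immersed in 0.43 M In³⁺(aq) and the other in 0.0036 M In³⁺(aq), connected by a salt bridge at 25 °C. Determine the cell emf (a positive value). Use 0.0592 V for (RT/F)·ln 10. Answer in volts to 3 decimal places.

0.041 V

For a concentration cell E°cell = 0, since both electrodes use the same couple.
The compartment with the higher In³⁺(aq) concentration (0.43 M) acts as the cathode; ions are reduced there and produced at the dilute (0.0036 M) anode.
With n = 3, Ecell = −(0.0592/3)·log([dilute]/[conc]) = −(0.0592/3)·log(0.0036/0.43) = +0.041 V.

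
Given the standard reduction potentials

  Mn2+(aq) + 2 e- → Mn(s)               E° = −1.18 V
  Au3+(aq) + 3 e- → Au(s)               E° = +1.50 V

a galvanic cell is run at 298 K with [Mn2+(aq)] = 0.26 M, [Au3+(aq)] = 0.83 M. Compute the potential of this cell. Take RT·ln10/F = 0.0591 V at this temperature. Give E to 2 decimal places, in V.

Since E°(Au³⁺/Au) > E°(Mn²⁺/Mn), Au³⁺/Au serves as the cathode.
E°cell = +1.50 − (−1.18) = +2.68 V, with n = 6 electrons transferred.
The balanced reaction is 2 Au3+(aq) + 3 Mn(s) → 2 Au(s) + 3 Mn2+(aq), so Q = [Mn2+(aq)]^3 / [Au3+(aq)]^2 = 0.0255 and log Q = −1.593.
By the Nernst equation, E = +2.68 − (0.0591/6)·(−1.593) = +2.70 V.

+2.70 V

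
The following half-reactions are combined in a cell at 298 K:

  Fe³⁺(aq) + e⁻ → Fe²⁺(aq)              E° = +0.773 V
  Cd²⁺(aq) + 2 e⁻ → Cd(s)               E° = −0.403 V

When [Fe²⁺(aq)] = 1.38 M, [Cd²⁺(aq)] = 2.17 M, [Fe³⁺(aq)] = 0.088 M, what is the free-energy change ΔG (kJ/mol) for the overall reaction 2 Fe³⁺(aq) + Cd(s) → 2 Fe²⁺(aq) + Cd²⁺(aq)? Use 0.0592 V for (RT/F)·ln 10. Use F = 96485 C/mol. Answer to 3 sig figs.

−211 kJ/mol

The standard cell potential is +0.773 − (−0.403) = +1.176 V, with n = 2 electrons in the balanced equation.
Here Q = ([Fe²⁺(aq)]^2·[Cd²⁺(aq)]) / [Fe³⁺(aq)]^2 = 534 (log Q = 2.727), giving E = +1.176 − (0.0592/2)·(2.727) = +1.0953 V.
ΔG = −nFE = −(2)(96485)(+1.0953) J/mol = −211 kJ/mol.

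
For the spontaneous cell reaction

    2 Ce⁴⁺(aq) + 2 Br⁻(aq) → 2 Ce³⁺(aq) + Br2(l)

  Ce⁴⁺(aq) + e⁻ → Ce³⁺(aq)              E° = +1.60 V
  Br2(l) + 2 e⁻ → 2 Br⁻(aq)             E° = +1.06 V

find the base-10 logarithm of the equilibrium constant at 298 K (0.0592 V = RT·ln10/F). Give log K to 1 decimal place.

log K = 18.2

The Ce⁴⁺/Ce³⁺ couple is reduced (cathode); E°cell = +1.60 − (+1.06) = +0.54 V with n = 2.
At equilibrium E = 0, so log K = nE°cell / 0.0592 = (2)(+0.54) / 0.0592 = 18.2.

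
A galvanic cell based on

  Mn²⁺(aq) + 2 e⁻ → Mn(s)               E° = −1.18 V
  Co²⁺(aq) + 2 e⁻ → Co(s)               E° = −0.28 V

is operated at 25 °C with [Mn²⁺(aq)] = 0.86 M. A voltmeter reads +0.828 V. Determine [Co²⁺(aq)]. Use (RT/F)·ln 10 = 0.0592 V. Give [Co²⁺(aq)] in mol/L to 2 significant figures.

With Co²⁺/Co at the cathode and Mn²⁺/Mn at the anode, E°cell = −0.28 − (−1.18) = +0.90 V (n = 2).
Since E = E° − (0.0592/n)·log Q, log Q = n(E° − E)/0.0592 = 2.432.
The balanced reaction is Co²⁺(aq) + Mn(s) → Co(s) + Mn²⁺(aq), so Q = [Mn²⁺(aq)] / [Co²⁺(aq)].
Substituting the known concentrations and solving, log [Co²⁺(aq)] = −2.498 and [Co²⁺(aq)] = 0.0032 M.

0.0032 M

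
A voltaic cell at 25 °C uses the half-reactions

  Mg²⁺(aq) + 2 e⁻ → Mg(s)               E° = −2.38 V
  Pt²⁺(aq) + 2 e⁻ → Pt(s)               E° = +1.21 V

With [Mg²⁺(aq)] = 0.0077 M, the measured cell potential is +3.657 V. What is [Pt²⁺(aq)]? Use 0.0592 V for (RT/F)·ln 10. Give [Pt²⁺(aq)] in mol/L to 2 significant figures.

1.4 M

With Pt²⁺/Pt at the cathode and Mg²⁺/Mg at the anode, E°cell = +1.21 − (−2.38) = +3.59 V (n = 2).
Rearranging E = E° − (0.0592/n)·log Q gives log Q = 2(+3.59 − (+3.657))/0.0592 = −2.264.
For Pt²⁺(aq) + Mg(s) → Pt(s) + Mg²⁺(aq), the reaction quotient is Q = [Mg²⁺(aq)] / [Pt²⁺(aq)].
Substituting the known concentrations and solving, log [Pt²⁺(aq)] = 0.150 and [Pt²⁺(aq)] = 1.4 M.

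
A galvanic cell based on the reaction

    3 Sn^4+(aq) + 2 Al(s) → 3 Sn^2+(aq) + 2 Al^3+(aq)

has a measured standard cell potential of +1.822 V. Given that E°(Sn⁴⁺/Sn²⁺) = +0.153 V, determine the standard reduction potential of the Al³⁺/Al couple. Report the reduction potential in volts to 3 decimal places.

In the reaction as written the Sn⁴⁺/Sn²⁺ couple is reduced (cathode) and Al³⁺/Al is oxidized (anode), so E°cell = E°(Sn⁴⁺/Sn²⁺) − E°(Al³⁺/Al).
E°(Al³⁺/Al) = E°(cathode) − E°cell = +0.153 − (+1.822) = −1.669 V.

−1.669 V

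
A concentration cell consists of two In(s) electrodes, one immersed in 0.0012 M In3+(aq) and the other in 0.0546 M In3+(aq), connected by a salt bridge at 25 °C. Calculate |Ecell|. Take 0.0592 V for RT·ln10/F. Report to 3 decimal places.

0.033 V

For a concentration cell E°cell = 0, since both electrodes use the same couple.
The compartment with the higher In3+(aq) concentration (0.0546 M) acts as the cathode; ions are reduced there and produced at the dilute (0.0012 M) anode.
With n = 3, Ecell = −(0.0592/3)·log([dilute]/[conc]) = −(0.0592/3)·log(0.0012/0.0546) = +0.033 V.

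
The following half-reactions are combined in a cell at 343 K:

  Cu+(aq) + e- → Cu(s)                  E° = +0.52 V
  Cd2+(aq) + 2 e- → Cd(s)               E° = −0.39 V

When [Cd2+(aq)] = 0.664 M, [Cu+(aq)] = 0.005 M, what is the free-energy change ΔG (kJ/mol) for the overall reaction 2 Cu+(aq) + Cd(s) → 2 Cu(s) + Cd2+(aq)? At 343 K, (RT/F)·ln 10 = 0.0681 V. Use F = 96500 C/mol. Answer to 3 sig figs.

The standard cell potential is +0.52 − (−0.39) = +0.91 V, with n = 2 electrons in the balanced equation.
The reaction quotient is [Cd2+(aq)] / [Cu+(aq)]^2 = 2.66×10^4; by Nernst, E = +0.91 − (0.0681/2)(4.424) = +0.7594 V.
ΔG = −nFE = −(2)(96500)(+0.7594) J/mol = −147 kJ/mol.

−147 kJ/mol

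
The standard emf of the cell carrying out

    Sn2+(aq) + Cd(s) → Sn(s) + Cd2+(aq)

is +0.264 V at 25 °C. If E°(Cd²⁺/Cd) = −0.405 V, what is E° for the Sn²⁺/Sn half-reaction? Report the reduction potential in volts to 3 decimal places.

In the reaction as written the Sn²⁺/Sn couple is reduced (cathode) and Cd²⁺/Cd is oxidized (anode), so E°cell = E°(Sn²⁺/Sn) − E°(Cd²⁺/Cd).
E°(Sn²⁺/Sn) = E°cell + E°(anode) = +0.264 + (−0.405) = −0.141 V.

−0.141 V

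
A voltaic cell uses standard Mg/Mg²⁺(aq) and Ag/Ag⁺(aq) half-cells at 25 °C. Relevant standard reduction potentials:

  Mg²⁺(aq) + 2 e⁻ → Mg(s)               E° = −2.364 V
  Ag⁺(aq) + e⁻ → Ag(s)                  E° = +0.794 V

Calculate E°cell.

+3.158 V

The Ag⁺/Ag couple has the higher E°, so Ag ion is reduced (cathode) and Mg is oxidized (anode).
E°cell = E°(cathode) − E°(anode) = +0.794 − (−2.364) = +3.158 V.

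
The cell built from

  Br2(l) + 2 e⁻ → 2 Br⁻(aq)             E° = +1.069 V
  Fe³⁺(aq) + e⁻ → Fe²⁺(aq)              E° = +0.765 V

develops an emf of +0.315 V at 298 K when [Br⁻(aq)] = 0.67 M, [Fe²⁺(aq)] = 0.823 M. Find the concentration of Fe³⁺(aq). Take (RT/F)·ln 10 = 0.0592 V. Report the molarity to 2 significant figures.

0.80 M

With Br₂/Br⁻ at the cathode and Fe³⁺/Fe²⁺ at the anode, E°cell = +1.069 − (+0.765) = +0.304 V (n = 2).
Since E = E° − (0.0592/n)·log Q, log Q = n(E° − E)/0.0592 = −0.372.
The balanced reaction is Br2(l) + 2 Fe²⁺(aq) → 2 Br⁻(aq) + 2 Fe³⁺(aq), so Q = ([Br⁻(aq)]^2·[Fe³⁺(aq)]^2) / [Fe²⁺(aq)]^2.
Substituting the known concentrations and solving, log [Fe³⁺(aq)] = −0.097 and [Fe³⁺(aq)] = 0.80 M.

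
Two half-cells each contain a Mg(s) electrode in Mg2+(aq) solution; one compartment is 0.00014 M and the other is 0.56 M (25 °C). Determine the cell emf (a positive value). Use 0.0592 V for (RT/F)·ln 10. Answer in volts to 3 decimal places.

0.107 V

For a concentration cell E°cell = 0, since both electrodes use the same couple.
The compartment with the higher Mg2+(aq) concentration (0.56 M) acts as the cathode; ions are reduced there and produced at the dilute (0.00014 M) anode.
With n = 2, Ecell = −(0.0592/2)·log([dilute]/[conc]) = −(0.0592/2)·log(0.00014/0.56) = +0.107 V.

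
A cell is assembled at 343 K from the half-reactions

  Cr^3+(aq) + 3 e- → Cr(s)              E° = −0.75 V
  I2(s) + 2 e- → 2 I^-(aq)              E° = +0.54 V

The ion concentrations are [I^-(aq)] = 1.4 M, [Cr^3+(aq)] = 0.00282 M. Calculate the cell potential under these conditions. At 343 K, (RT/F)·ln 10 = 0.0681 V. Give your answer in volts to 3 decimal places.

Since E°(I₂/I⁻) > E°(Cr³⁺/Cr), I₂/I⁻ serves as the cathode.
The standard potential is +0.54 − (−0.75) = +1.29 V and the balanced reaction transfers n = 6 electrons.
Balancing gives 3 I2(s) + 2 Cr(s) → 6 I^-(aq) + 2 Cr^3+(aq); hence Q = [I^-(aq)]^6·[Cr^3+(aq)]^2 = 5.99×10^−5 (log Q = −4.223).
E = E° − (0.0681/n)·log Q = +1.29 − (0.0681/6)(−4.223) = +1.338 V.

+1.338 V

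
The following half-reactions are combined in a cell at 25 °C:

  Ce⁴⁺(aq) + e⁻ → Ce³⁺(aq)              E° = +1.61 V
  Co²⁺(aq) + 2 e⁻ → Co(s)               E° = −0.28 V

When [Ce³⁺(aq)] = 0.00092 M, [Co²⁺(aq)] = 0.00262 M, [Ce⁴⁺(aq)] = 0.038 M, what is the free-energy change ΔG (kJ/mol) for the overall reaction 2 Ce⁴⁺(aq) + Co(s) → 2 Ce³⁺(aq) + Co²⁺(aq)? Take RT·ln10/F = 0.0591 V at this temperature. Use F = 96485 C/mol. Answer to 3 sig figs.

With Ce⁴⁺/Ce³⁺ reduced at the cathode, E°cell = +1.61 − (−0.28) = +1.89 V and n = 2.
Here Q = ([Ce³⁺(aq)]^2·[Co²⁺(aq)]) / [Ce⁴⁺(aq)]^2 = 1.54×10^−6 (log Q = −5.814), giving E = +1.89 − (0.0591/2)·(−5.814) = +2.0618 V.
Then ΔG = −nFE = −2 × 96485 × +2.0618 J/mol = −398 kJ/mol.

−398 kJ/mol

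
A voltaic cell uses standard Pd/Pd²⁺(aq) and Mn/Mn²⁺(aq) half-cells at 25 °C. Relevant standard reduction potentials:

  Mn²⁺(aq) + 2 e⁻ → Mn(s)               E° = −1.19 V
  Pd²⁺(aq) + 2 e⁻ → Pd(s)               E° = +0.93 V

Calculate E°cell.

+2.12 V

Of the two couples in this cell, the one with the more positive reduction potential is reduced at the cathode: here that is Pd²⁺/Pd (+0.93 V); Mn²⁺/Mn (−1.19 V) is the anode.
E°cell = E°(cathode) − E°(anode) = +0.93 − (−1.19) = +2.12 V.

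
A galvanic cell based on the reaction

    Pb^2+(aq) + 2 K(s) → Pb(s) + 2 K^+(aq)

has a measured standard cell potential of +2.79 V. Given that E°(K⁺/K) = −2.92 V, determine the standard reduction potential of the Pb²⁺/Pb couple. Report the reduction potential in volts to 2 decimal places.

−0.13 V

In the reaction as written the Pb²⁺/Pb couple is reduced (cathode) and K⁺/K is oxidized (anode), so E°cell = E°(Pb²⁺/Pb) − E°(K⁺/K).
E°(Pb²⁺/Pb) = E°cell + E°(anode) = +2.79 + (−2.92) = −0.13 V.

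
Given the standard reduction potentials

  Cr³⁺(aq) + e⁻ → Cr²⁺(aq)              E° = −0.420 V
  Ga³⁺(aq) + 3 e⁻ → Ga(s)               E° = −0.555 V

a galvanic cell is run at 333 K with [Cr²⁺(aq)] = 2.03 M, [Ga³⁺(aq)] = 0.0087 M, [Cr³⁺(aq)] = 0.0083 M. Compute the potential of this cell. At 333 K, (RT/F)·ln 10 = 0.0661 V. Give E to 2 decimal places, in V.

Cr³⁺/Cr²⁺ is reduced (cathode, E° = −0.420 V) and Ga³⁺/Ga is oxidized (anode).
The standard potential is −0.420 − (−0.555) = +0.135 V and the balanced reaction transfers n = 3 electrons.
The balanced reaction is 3 Cr³⁺(aq) + Ga(s) → 3 Cr²⁺(aq) + Ga³⁺(aq), so Q = ([Cr²⁺(aq)]^3·[Ga³⁺(aq)]) / [Cr³⁺(aq)]^3 = 1.27×10^5 and log Q = 5.105.
Applying E = E° − (RT ln10/nF)·log Q gives +0.135 − (0.0661/3)(5.105) = +0.02 V.

+0.02 V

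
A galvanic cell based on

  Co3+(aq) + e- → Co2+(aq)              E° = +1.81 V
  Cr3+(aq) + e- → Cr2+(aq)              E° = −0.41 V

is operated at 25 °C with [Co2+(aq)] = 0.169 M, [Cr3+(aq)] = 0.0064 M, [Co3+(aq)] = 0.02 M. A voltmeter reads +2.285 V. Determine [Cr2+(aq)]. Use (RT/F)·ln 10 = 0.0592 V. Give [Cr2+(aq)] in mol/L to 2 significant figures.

The Co³⁺/Co²⁺ couple has the larger reduction potential, so it is the cathode: E°cell = +1.81 − (−0.41) = +2.22 V and n = 1.
Since E = E° − (0.0592/n)·log Q, log Q = n(E° − E)/0.0592 = −1.098.
Balancing electrons gives Co3+(aq) + Cr2+(aq) → Co2+(aq) + Cr3+(aq); thus Q = ([Co2+(aq)]·[Cr3+(aq)]) / ([Co3+(aq)]·[Cr2+(aq)]).
Solving for the unknown gives log [Cr2+(aq)] = −0.169, so [Cr2+(aq)] ≈ 0.68 M.

0.68 M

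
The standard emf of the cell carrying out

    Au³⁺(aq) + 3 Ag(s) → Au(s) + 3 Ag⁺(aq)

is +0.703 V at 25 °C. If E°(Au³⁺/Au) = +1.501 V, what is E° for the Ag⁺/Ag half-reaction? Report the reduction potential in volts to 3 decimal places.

In the reaction as written the Au³⁺/Au couple is reduced (cathode) and Ag⁺/Ag is oxidized (anode), so E°cell = E°(Au³⁺/Au) − E°(Ag⁺/Ag).
E°(Ag⁺/Ag) = E°(cathode) − E°cell = +1.501 − (+0.703) = +0.798 V.

+0.798 V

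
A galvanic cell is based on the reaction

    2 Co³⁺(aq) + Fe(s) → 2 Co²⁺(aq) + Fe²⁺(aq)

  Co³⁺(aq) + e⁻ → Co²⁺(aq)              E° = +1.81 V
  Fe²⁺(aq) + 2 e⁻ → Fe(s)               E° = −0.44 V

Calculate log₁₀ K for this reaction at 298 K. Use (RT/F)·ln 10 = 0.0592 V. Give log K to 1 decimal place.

The Co³⁺/Co²⁺ couple is reduced (cathode); E°cell = +1.81 − (−0.44) = +2.25 V with n = 2.
At equilibrium E = 0, so log K = nE°cell / 0.0592 = (2)(+2.25) / 0.0592 = 76.0.

log K = 76.0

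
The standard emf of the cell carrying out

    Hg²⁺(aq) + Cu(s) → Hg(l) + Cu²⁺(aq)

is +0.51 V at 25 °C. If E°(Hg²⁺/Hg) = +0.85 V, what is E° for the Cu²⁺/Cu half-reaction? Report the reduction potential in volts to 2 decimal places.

In the reaction as written the Hg²⁺/Hg couple is reduced (cathode) and Cu²⁺/Cu is oxidized (anode), so E°cell = E°(Hg²⁺/Hg) − E°(Cu²⁺/Cu).
E°(Cu²⁺/Cu) = E°(cathode) − E°cell = +0.85 − (+0.51) = +0.34 V.

+0.34 V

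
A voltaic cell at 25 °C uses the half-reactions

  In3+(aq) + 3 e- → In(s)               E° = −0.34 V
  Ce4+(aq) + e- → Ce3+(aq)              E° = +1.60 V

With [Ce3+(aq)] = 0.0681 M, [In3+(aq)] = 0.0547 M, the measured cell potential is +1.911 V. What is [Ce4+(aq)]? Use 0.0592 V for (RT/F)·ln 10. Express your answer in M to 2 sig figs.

0.0084 M

Ce⁴⁺/Ce³⁺ is the cathode (higher E°); E°cell = +1.60 − (−0.34) = +1.94 V with n = 3.
Rearranging E = E° − (0.0592/n)·log Q gives log Q = 3(+1.94 − (+1.911))/0.0592 = 1.470.
For 3 Ce4+(aq) + In(s) → 3 Ce3+(aq) + In3+(aq), the reaction quotient is Q = ([Ce3+(aq)]^3·[In3+(aq)]) / [Ce4+(aq)]^3.
Isolating [Ce4+(aq)] in Q = 10^{1.470} yields log [Ce4+(aq)] = −2.078, i.e. 0.0084 M.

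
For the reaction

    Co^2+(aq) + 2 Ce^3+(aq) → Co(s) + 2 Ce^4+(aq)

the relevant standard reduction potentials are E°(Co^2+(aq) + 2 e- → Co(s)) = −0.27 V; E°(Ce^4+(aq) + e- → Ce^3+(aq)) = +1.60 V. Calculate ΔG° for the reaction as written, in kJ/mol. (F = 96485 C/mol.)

In the reaction as written Co^2+(aq) is reduced, so the Co²⁺/Co couple is the cathode and Ce⁴⁺/Ce³⁺ is the anode.
E°cell = −0.27 − (+1.60) = −1.87 V; balancing electrons gives n = 2.
ΔG° = −nFE°cell = −(2)(96485)(−1.87) J/mol = +361 kJ/mol.

+361 kJ/mol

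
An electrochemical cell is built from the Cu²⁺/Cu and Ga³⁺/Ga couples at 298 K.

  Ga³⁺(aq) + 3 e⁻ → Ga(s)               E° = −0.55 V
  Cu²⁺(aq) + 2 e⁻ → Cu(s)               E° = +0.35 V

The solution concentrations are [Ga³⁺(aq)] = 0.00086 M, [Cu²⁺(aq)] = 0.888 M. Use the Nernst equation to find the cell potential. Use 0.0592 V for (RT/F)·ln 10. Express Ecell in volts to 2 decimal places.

+0.96 V

The Cu²⁺/Cu couple has the more positive E°, so it is the cathode; Ga³⁺/Ga is the anode.
E°cell = +0.35 − (−0.55) = +0.90 V, with n = 6 electrons transferred.
For the overall reaction 3 Cu²⁺(aq) + 2 Ga(s) → 3 Cu(s) + 2 Ga³⁺(aq), Q = [Ga³⁺(aq)]^2 / [Cu²⁺(aq)]^3 = 1.06×10^−6, giving log Q = −5.976.
By the Nernst equation, E = +0.90 − (0.0592/6)·(−5.976) = +0.96 V.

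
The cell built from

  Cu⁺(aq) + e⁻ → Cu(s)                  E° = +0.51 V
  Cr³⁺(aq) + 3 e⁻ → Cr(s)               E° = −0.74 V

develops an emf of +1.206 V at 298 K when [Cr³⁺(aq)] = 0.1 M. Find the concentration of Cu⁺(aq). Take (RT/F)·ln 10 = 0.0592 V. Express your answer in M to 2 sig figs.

With Cu⁺/Cu at the cathode and Cr³⁺/Cr at the anode, E°cell = +0.51 − (−0.74) = +1.25 V (n = 3).
Since E = E° − (0.0592/n)·log Q, log Q = n(E° − E)/0.0592 = 2.230.
The balanced reaction is 3 Cu⁺(aq) + Cr(s) → 3 Cu(s) + Cr³⁺(aq), so Q = [Cr³⁺(aq)] / [Cu⁺(aq)]^3.
Solving for the unknown gives log [Cu⁺(aq)] = −1.077, so [Cu⁺(aq)] ≈ 0.084 M.

0.084 M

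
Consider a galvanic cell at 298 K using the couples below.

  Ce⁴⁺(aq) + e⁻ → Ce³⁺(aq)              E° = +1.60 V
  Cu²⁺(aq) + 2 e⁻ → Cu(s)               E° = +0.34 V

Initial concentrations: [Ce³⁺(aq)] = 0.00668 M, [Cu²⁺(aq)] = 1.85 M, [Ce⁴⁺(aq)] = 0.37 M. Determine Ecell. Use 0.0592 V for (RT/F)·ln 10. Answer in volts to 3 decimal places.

+1.355 V

The Ce⁴⁺/Ce³⁺ couple has the more positive E°, so it is the cathode; Cu²⁺/Cu is the anode.
E°cell = +1.60 − (+0.34) = +1.26 V, with n = 2 electrons transferred.
For the overall reaction 2 Ce⁴⁺(aq) + Cu(s) → 2 Ce³⁺(aq) + Cu²⁺(aq), Q = ([Ce³⁺(aq)]^2·[Cu²⁺(aq)]) / [Ce⁴⁺(aq)]^2 = 0.000603, giving log Q = −3.220.
E = E° − (0.0592/n)·log Q = +1.26 − (0.0592/2)(−3.220) = +1.355 V.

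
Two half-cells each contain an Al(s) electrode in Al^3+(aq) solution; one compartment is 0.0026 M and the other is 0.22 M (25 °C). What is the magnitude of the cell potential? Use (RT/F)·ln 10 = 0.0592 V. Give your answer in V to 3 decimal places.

0.038 V

For a concentration cell E°cell = 0, since both electrodes use the same couple.
The compartment with the higher Al^3+(aq) concentration (0.22 M) acts as the cathode; ions are reduced there and produced at the dilute (0.0026 M) anode.
With n = 3, Ecell = −(0.0592/3)·log([dilute]/[conc]) = −(0.0592/3)·log(0.0026/0.22) = +0.038 V.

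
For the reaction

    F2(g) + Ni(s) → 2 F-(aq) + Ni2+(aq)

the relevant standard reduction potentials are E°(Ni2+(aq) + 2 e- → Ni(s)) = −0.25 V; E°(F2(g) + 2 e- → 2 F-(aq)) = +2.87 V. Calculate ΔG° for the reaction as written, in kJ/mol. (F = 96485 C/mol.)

In the reaction as written F2(g) is reduced, so the F₂/F⁻ couple is the cathode and Ni²⁺/Ni is the anode.
E°cell = +2.87 − (−0.25) = +3.12 V; balancing electrons gives n = 2.
ΔG° = −nFE°cell = −(2)(96485)(+3.12) J/mol = −602 kJ/mol.

−602 kJ/mol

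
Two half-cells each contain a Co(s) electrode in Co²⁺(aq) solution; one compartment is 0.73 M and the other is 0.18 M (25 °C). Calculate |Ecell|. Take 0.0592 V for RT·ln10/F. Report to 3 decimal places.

For a concentration cell E°cell = 0, since both electrodes use the same couple.
The compartment with the higher Co²⁺(aq) concentration (0.73 M) acts as the cathode; ions are reduced there and produced at the dilute (0.18 M) anode.
With n = 2, Ecell = −(0.0592/2)·log([dilute]/[conc]) = −(0.0592/2)·log(0.18/0.73) = +0.018 V.

0.018 V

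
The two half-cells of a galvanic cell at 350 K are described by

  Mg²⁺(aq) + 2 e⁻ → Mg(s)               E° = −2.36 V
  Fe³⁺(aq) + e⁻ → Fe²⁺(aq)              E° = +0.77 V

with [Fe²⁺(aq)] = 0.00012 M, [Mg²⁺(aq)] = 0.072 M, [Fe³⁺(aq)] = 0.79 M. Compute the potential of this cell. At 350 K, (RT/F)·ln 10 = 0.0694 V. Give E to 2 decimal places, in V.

+3.43 V

Since E°(Fe³⁺/Fe²⁺) > E°(Mg²⁺/Mg), Fe³⁺/Fe²⁺ serves as the cathode.
E°cell = E°cat − E°an = +0.77 − (−2.36) = +3.13 V; n = 2.
For the overall reaction 2 Fe³⁺(aq) + Mg(s) → 2 Fe²⁺(aq) + Mg²⁺(aq), Q = ([Fe²⁺(aq)]^2·[Mg²⁺(aq)]) / [Fe³⁺(aq)]^2 = 1.66×10^−9, giving log Q = −8.780.
By the Nernst equation, E = +3.13 − (0.0694/2)·(−8.780) = +3.43 V.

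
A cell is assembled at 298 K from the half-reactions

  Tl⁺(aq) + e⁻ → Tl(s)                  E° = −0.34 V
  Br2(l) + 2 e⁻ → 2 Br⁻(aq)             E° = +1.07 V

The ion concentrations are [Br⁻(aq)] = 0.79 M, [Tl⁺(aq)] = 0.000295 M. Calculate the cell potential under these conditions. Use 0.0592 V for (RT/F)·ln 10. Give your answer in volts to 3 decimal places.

Since E°(Br₂/Br⁻) > E°(Tl⁺/Tl), Br₂/Br⁻ serves as the cathode.
E°cell = E°cat − E°an = +1.07 − (−0.34) = +1.41 V; n = 2.
The balanced reaction is Br2(l) + 2 Tl(s) → 2 Br⁻(aq) + 2 Tl⁺(aq), so Q = [Br⁻(aq)]^2·[Tl⁺(aq)]^2 = 5.43×10^−8 and log Q = −7.265.
By the Nernst equation, E = +1.41 − (0.0592/2)·(−7.265) = +1.625 V.

+1.625 V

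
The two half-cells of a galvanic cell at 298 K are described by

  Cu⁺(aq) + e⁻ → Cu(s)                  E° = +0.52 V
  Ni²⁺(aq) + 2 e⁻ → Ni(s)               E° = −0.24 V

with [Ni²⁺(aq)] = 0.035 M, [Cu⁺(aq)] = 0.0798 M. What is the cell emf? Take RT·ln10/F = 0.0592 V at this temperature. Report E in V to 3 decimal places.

The Cu⁺/Cu couple has the more positive E°, so it is the cathode; Ni²⁺/Ni is the anode.
The standard potential is +0.52 − (−0.24) = +0.76 V and the balanced reaction transfers n = 2 electrons.
Balancing gives 2 Cu⁺(aq) + Ni(s) → 2 Cu(s) + Ni²⁺(aq); hence Q = [Ni²⁺(aq)] / [Cu⁺(aq)]^2 = 5.5 (log Q = 0.740).
E = E° − (0.0592/n)·log Q = +0.76 − (0.0592/2)(0.740) = +0.738 V.

+0.738 V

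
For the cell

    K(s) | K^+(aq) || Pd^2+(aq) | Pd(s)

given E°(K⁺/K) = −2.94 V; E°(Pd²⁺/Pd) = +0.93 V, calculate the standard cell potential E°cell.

+3.87 V

By convention the left-hand electrode in cell notation is the anode (oxidation) and the right-hand electrode is the cathode (reduction).
E°cell = E°(right) − E°(left) = +0.93 − (−2.94) = +3.87 V.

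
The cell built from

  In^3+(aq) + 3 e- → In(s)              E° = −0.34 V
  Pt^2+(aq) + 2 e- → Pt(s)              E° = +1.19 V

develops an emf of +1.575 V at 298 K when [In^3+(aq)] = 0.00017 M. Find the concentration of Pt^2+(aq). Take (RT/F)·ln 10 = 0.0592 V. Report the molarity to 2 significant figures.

The Pt²⁺/Pt couple has the larger reduction potential, so it is the cathode: E°cell = +1.19 − (−0.34) = +1.53 V and n = 6.
From the Nernst equation, log Q = n(E° − E)/0.0592 = 6·(+1.53 − (+1.575))/0.0592 = −4.561.
Balancing electrons gives 3 Pt^2+(aq) + 2 In(s) → 3 Pt(s) + 2 In^3+(aq); thus Q = [In^3+(aq)]^2 / [Pt^2+(aq)]^3.
Substituting the known concentrations and solving, log [Pt^2+(aq)] = −0.993 and [Pt^2+(aq)] = 0.10 M.

0.10 M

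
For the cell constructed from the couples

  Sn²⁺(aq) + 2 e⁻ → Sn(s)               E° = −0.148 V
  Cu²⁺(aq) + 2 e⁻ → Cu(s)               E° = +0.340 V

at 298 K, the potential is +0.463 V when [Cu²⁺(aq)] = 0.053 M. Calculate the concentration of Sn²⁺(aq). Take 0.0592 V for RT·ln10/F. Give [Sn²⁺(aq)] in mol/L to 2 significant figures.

With Cu²⁺/Cu at the cathode and Sn²⁺/Sn at the anode, E°cell = +0.340 − (−0.148) = +0.488 V (n = 2).
From the Nernst equation, log Q = n(E° − E)/0.0592 = 2·(+0.488 − (+0.463))/0.0592 = 0.845.
For Cu²⁺(aq) + Sn(s) → Cu(s) + Sn²⁺(aq), the reaction quotient is Q = [Sn²⁺(aq)] / [Cu²⁺(aq)].
Substituting the known concentrations and solving, log [Sn²⁺(aq)] = −0.431 and [Sn²⁺(aq)] = 0.37 M.

0.37 M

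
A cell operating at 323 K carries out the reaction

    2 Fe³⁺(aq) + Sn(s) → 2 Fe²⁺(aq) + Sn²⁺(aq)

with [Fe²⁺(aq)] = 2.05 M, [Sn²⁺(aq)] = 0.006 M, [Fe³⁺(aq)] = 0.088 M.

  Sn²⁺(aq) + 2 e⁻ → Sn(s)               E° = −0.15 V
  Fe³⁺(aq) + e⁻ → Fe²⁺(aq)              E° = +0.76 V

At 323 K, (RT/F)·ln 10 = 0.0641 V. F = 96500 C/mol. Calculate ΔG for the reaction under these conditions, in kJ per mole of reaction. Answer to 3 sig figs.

−172 kJ/mol

With Fe³⁺/Fe²⁺ reduced at the cathode, E°cell = +0.76 − (−0.15) = +0.91 V and n = 2.
Q = ([Fe²⁺(aq)]^2·[Sn²⁺(aq)]) / [Fe³⁺(aq)]^2 = 3.26, so log Q = 0.513 and E = +0.91 − (0.0641/2)(0.513) = +0.8936 V.
Then ΔG = −nFE = −2 × 96500 × +0.8936 J/mol = −172 kJ/mol.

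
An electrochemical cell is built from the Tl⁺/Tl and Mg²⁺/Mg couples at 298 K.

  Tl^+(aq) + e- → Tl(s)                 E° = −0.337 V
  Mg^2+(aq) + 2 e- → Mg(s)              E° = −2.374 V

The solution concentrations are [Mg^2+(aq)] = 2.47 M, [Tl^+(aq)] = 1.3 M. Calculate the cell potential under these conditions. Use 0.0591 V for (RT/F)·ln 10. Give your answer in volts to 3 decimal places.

Tl⁺/Tl is reduced (cathode, E° = −0.337 V) and Mg²⁺/Mg is oxidized (anode).
E°cell = E°cat − E°an = −0.337 − (−2.374) = +2.037 V; n = 2.
The balanced reaction is 2 Tl^+(aq) + Mg(s) → 2 Tl(s) + Mg^2+(aq), so Q = [Mg^2+(aq)] / [Tl^+(aq)]^2 = 1.46 and log Q = 0.165.
Applying E = E° − (RT ln10/nF)·log Q gives +2.037 − (0.0591/2)(0.165) = +2.032 V.

+2.032 V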